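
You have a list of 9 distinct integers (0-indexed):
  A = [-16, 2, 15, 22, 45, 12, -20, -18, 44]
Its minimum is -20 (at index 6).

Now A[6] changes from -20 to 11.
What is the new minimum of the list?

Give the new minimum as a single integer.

Answer: -18

Derivation:
Old min = -20 (at index 6)
Change: A[6] -20 -> 11
Changed element WAS the min. Need to check: is 11 still <= all others?
  Min of remaining elements: -18
  New min = min(11, -18) = -18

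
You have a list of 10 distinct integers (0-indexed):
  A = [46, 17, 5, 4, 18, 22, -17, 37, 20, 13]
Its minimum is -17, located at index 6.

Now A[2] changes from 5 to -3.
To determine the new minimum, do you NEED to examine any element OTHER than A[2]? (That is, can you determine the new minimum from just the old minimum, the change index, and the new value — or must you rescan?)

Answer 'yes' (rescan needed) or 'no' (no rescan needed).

Answer: no

Derivation:
Old min = -17 at index 6
Change at index 2: 5 -> -3
Index 2 was NOT the min. New min = min(-17, -3). No rescan of other elements needed.
Needs rescan: no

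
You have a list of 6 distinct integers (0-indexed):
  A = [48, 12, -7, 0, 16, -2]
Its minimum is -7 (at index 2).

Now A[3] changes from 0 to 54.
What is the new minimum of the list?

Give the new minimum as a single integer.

Answer: -7

Derivation:
Old min = -7 (at index 2)
Change: A[3] 0 -> 54
Changed element was NOT the old min.
  New min = min(old_min, new_val) = min(-7, 54) = -7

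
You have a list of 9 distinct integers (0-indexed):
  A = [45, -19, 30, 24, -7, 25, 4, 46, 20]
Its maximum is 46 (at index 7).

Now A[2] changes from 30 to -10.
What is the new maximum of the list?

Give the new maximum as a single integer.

Answer: 46

Derivation:
Old max = 46 (at index 7)
Change: A[2] 30 -> -10
Changed element was NOT the old max.
  New max = max(old_max, new_val) = max(46, -10) = 46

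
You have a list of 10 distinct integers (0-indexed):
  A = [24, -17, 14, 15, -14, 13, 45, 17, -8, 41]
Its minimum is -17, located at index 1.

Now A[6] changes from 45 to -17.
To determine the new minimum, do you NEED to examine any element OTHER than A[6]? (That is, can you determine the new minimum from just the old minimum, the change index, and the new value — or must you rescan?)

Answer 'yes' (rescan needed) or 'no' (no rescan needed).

Answer: no

Derivation:
Old min = -17 at index 1
Change at index 6: 45 -> -17
Index 6 was NOT the min. New min = min(-17, -17). No rescan of other elements needed.
Needs rescan: no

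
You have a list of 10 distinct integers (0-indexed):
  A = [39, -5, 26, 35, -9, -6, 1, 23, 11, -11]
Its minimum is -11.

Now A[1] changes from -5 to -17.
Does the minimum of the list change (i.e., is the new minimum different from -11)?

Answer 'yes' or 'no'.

Answer: yes

Derivation:
Old min = -11
Change: A[1] -5 -> -17
Changed element was NOT the min; min changes only if -17 < -11.
New min = -17; changed? yes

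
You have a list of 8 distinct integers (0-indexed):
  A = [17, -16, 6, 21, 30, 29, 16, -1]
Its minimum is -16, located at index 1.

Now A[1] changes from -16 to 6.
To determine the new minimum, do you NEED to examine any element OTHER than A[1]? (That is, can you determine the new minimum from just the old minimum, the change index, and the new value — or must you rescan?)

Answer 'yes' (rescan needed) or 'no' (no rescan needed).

Old min = -16 at index 1
Change at index 1: -16 -> 6
Index 1 WAS the min and new value 6 > old min -16. Must rescan other elements to find the new min.
Needs rescan: yes

Answer: yes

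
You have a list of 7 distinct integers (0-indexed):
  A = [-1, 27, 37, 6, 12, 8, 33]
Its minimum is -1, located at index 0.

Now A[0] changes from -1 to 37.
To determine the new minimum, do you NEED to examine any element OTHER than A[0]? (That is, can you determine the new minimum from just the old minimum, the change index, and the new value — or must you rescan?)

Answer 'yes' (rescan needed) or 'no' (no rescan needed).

Answer: yes

Derivation:
Old min = -1 at index 0
Change at index 0: -1 -> 37
Index 0 WAS the min and new value 37 > old min -1. Must rescan other elements to find the new min.
Needs rescan: yes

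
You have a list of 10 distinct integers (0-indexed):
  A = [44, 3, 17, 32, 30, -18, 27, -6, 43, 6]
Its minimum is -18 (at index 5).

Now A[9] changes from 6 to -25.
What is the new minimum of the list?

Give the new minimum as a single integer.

Old min = -18 (at index 5)
Change: A[9] 6 -> -25
Changed element was NOT the old min.
  New min = min(old_min, new_val) = min(-18, -25) = -25

Answer: -25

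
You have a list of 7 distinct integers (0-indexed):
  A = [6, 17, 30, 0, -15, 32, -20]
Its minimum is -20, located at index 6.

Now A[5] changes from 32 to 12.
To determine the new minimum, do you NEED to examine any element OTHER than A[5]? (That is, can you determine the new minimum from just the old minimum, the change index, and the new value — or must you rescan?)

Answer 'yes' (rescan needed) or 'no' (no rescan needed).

Answer: no

Derivation:
Old min = -20 at index 6
Change at index 5: 32 -> 12
Index 5 was NOT the min. New min = min(-20, 12). No rescan of other elements needed.
Needs rescan: no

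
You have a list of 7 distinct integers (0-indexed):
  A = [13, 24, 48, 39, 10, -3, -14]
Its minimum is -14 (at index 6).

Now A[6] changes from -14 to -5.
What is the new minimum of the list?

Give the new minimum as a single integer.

Answer: -5

Derivation:
Old min = -14 (at index 6)
Change: A[6] -14 -> -5
Changed element WAS the min. Need to check: is -5 still <= all others?
  Min of remaining elements: -3
  New min = min(-5, -3) = -5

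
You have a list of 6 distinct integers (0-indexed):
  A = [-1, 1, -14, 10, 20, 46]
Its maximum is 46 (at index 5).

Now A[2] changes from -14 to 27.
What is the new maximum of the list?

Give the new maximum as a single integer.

Old max = 46 (at index 5)
Change: A[2] -14 -> 27
Changed element was NOT the old max.
  New max = max(old_max, new_val) = max(46, 27) = 46

Answer: 46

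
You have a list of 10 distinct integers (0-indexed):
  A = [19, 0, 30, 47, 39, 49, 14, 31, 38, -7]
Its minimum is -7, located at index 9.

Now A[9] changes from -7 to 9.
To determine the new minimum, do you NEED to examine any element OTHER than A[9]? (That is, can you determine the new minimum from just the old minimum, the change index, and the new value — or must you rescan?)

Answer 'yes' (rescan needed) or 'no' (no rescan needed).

Old min = -7 at index 9
Change at index 9: -7 -> 9
Index 9 WAS the min and new value 9 > old min -7. Must rescan other elements to find the new min.
Needs rescan: yes

Answer: yes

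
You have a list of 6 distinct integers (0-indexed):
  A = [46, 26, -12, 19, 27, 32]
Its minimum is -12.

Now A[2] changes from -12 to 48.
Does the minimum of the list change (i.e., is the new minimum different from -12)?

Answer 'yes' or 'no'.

Old min = -12
Change: A[2] -12 -> 48
Changed element was the min; new min must be rechecked.
New min = 19; changed? yes

Answer: yes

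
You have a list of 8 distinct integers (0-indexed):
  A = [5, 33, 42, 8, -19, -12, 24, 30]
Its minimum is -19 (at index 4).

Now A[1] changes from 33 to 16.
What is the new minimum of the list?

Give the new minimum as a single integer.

Old min = -19 (at index 4)
Change: A[1] 33 -> 16
Changed element was NOT the old min.
  New min = min(old_min, new_val) = min(-19, 16) = -19

Answer: -19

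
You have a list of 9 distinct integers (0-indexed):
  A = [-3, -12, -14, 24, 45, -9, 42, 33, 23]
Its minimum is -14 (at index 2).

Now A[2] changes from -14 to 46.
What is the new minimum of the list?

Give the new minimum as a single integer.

Answer: -12

Derivation:
Old min = -14 (at index 2)
Change: A[2] -14 -> 46
Changed element WAS the min. Need to check: is 46 still <= all others?
  Min of remaining elements: -12
  New min = min(46, -12) = -12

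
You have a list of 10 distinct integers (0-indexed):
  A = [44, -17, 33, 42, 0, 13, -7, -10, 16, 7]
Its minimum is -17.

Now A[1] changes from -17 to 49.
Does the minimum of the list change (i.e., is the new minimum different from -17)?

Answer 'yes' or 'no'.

Old min = -17
Change: A[1] -17 -> 49
Changed element was the min; new min must be rechecked.
New min = -10; changed? yes

Answer: yes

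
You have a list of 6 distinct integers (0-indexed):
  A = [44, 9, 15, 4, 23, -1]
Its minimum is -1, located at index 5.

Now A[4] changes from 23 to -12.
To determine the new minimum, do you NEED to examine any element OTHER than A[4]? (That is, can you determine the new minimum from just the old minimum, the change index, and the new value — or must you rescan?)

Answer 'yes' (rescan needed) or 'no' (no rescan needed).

Answer: no

Derivation:
Old min = -1 at index 5
Change at index 4: 23 -> -12
Index 4 was NOT the min. New min = min(-1, -12). No rescan of other elements needed.
Needs rescan: no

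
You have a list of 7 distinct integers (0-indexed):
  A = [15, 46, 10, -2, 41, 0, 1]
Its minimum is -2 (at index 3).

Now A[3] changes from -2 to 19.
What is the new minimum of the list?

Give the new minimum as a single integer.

Answer: 0

Derivation:
Old min = -2 (at index 3)
Change: A[3] -2 -> 19
Changed element WAS the min. Need to check: is 19 still <= all others?
  Min of remaining elements: 0
  New min = min(19, 0) = 0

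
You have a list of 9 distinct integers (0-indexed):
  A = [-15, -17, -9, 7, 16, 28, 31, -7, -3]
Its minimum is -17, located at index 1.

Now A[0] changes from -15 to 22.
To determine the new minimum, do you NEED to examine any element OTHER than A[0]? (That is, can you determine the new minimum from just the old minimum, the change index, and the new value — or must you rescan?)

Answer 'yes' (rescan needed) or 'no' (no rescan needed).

Old min = -17 at index 1
Change at index 0: -15 -> 22
Index 0 was NOT the min. New min = min(-17, 22). No rescan of other elements needed.
Needs rescan: no

Answer: no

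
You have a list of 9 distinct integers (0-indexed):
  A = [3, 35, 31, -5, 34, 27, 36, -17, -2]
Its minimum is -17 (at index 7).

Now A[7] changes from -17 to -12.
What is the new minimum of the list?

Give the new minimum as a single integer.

Answer: -12

Derivation:
Old min = -17 (at index 7)
Change: A[7] -17 -> -12
Changed element WAS the min. Need to check: is -12 still <= all others?
  Min of remaining elements: -5
  New min = min(-12, -5) = -12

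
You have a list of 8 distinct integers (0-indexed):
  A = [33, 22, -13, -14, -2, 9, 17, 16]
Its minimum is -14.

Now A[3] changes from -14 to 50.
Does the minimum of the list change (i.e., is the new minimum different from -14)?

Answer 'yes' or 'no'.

Old min = -14
Change: A[3] -14 -> 50
Changed element was the min; new min must be rechecked.
New min = -13; changed? yes

Answer: yes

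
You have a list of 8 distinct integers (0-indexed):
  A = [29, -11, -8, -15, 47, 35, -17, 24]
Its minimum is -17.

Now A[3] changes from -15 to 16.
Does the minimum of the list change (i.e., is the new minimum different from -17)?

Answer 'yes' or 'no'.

Answer: no

Derivation:
Old min = -17
Change: A[3] -15 -> 16
Changed element was NOT the min; min changes only if 16 < -17.
New min = -17; changed? no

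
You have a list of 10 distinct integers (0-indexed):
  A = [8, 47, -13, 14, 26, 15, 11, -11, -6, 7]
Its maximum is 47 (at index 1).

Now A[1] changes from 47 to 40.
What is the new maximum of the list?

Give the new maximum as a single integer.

Answer: 40

Derivation:
Old max = 47 (at index 1)
Change: A[1] 47 -> 40
Changed element WAS the max -> may need rescan.
  Max of remaining elements: 26
  New max = max(40, 26) = 40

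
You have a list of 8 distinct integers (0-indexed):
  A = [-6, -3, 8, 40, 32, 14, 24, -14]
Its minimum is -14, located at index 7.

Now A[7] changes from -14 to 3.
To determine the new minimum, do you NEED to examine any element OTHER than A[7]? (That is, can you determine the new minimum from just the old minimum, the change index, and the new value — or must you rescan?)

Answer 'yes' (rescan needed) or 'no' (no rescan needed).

Answer: yes

Derivation:
Old min = -14 at index 7
Change at index 7: -14 -> 3
Index 7 WAS the min and new value 3 > old min -14. Must rescan other elements to find the new min.
Needs rescan: yes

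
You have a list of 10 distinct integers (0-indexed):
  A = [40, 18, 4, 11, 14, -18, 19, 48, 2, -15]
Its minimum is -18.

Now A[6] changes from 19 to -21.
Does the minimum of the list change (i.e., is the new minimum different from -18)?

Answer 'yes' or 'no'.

Old min = -18
Change: A[6] 19 -> -21
Changed element was NOT the min; min changes only if -21 < -18.
New min = -21; changed? yes

Answer: yes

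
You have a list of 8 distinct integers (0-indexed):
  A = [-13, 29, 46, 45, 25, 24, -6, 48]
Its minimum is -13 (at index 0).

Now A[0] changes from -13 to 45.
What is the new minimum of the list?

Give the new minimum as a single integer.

Answer: -6

Derivation:
Old min = -13 (at index 0)
Change: A[0] -13 -> 45
Changed element WAS the min. Need to check: is 45 still <= all others?
  Min of remaining elements: -6
  New min = min(45, -6) = -6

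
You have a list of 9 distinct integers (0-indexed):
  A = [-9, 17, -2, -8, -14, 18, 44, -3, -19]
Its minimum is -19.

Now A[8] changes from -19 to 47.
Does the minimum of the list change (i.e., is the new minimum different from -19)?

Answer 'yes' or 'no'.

Old min = -19
Change: A[8] -19 -> 47
Changed element was the min; new min must be rechecked.
New min = -14; changed? yes

Answer: yes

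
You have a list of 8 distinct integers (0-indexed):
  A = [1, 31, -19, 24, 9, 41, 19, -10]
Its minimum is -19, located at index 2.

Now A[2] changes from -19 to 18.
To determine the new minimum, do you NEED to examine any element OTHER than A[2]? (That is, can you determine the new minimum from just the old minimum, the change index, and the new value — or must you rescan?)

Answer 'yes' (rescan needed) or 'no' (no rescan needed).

Answer: yes

Derivation:
Old min = -19 at index 2
Change at index 2: -19 -> 18
Index 2 WAS the min and new value 18 > old min -19. Must rescan other elements to find the new min.
Needs rescan: yes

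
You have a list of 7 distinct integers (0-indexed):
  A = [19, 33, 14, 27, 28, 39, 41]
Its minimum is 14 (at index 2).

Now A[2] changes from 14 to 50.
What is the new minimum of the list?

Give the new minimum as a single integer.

Answer: 19

Derivation:
Old min = 14 (at index 2)
Change: A[2] 14 -> 50
Changed element WAS the min. Need to check: is 50 still <= all others?
  Min of remaining elements: 19
  New min = min(50, 19) = 19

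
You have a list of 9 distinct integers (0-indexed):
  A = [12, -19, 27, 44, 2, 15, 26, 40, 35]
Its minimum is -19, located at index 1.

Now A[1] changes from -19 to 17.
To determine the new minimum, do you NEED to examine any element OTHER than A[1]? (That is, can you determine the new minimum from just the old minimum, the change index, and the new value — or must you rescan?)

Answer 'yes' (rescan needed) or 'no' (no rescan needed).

Old min = -19 at index 1
Change at index 1: -19 -> 17
Index 1 WAS the min and new value 17 > old min -19. Must rescan other elements to find the new min.
Needs rescan: yes

Answer: yes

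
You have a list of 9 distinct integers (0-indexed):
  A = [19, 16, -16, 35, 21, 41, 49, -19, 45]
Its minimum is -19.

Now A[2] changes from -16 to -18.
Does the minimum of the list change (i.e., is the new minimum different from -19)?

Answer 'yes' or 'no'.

Answer: no

Derivation:
Old min = -19
Change: A[2] -16 -> -18
Changed element was NOT the min; min changes only if -18 < -19.
New min = -19; changed? no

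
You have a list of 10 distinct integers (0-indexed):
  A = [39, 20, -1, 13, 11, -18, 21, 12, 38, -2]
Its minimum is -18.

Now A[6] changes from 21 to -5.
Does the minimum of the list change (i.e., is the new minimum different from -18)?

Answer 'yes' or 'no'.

Answer: no

Derivation:
Old min = -18
Change: A[6] 21 -> -5
Changed element was NOT the min; min changes only if -5 < -18.
New min = -18; changed? no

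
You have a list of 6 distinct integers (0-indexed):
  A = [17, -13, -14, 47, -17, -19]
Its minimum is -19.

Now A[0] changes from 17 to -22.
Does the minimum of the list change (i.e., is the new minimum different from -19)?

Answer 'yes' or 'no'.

Answer: yes

Derivation:
Old min = -19
Change: A[0] 17 -> -22
Changed element was NOT the min; min changes only if -22 < -19.
New min = -22; changed? yes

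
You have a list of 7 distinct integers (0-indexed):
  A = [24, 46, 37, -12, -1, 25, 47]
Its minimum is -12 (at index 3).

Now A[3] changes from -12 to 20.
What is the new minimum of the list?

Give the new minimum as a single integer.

Old min = -12 (at index 3)
Change: A[3] -12 -> 20
Changed element WAS the min. Need to check: is 20 still <= all others?
  Min of remaining elements: -1
  New min = min(20, -1) = -1

Answer: -1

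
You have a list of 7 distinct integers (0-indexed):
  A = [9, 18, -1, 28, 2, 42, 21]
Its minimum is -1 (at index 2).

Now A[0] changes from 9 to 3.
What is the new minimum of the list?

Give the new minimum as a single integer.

Old min = -1 (at index 2)
Change: A[0] 9 -> 3
Changed element was NOT the old min.
  New min = min(old_min, new_val) = min(-1, 3) = -1

Answer: -1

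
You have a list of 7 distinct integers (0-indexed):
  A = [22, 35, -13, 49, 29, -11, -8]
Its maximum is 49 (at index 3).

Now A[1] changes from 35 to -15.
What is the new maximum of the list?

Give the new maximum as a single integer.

Old max = 49 (at index 3)
Change: A[1] 35 -> -15
Changed element was NOT the old max.
  New max = max(old_max, new_val) = max(49, -15) = 49

Answer: 49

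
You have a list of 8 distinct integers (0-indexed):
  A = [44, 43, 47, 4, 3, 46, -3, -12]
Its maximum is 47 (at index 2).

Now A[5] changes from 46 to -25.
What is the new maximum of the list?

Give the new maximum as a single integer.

Old max = 47 (at index 2)
Change: A[5] 46 -> -25
Changed element was NOT the old max.
  New max = max(old_max, new_val) = max(47, -25) = 47

Answer: 47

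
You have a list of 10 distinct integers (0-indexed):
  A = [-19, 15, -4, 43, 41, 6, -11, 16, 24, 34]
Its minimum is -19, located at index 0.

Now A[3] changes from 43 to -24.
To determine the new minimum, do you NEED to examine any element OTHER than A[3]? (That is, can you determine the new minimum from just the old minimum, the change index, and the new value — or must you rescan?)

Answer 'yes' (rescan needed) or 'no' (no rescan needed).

Answer: no

Derivation:
Old min = -19 at index 0
Change at index 3: 43 -> -24
Index 3 was NOT the min. New min = min(-19, -24). No rescan of other elements needed.
Needs rescan: no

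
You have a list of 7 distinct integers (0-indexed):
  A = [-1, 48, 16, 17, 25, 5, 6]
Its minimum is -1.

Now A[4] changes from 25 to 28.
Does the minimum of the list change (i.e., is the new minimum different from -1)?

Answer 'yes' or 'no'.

Answer: no

Derivation:
Old min = -1
Change: A[4] 25 -> 28
Changed element was NOT the min; min changes only if 28 < -1.
New min = -1; changed? no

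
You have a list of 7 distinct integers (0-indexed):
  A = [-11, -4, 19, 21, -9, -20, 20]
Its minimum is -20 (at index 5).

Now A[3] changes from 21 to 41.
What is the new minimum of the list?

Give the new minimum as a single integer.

Answer: -20

Derivation:
Old min = -20 (at index 5)
Change: A[3] 21 -> 41
Changed element was NOT the old min.
  New min = min(old_min, new_val) = min(-20, 41) = -20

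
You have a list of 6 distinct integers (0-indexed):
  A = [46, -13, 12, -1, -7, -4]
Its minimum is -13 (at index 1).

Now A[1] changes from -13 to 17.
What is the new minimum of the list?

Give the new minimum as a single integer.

Answer: -7

Derivation:
Old min = -13 (at index 1)
Change: A[1] -13 -> 17
Changed element WAS the min. Need to check: is 17 still <= all others?
  Min of remaining elements: -7
  New min = min(17, -7) = -7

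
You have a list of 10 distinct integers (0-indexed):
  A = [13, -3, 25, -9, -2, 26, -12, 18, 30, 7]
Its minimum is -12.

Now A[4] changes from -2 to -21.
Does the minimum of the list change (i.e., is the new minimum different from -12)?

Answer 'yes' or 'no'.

Old min = -12
Change: A[4] -2 -> -21
Changed element was NOT the min; min changes only if -21 < -12.
New min = -21; changed? yes

Answer: yes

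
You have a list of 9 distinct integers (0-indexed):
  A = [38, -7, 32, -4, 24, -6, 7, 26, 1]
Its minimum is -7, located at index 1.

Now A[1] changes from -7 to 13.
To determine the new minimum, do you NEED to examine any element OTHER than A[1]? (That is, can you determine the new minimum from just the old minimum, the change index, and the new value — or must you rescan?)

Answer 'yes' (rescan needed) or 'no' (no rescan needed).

Old min = -7 at index 1
Change at index 1: -7 -> 13
Index 1 WAS the min and new value 13 > old min -7. Must rescan other elements to find the new min.
Needs rescan: yes

Answer: yes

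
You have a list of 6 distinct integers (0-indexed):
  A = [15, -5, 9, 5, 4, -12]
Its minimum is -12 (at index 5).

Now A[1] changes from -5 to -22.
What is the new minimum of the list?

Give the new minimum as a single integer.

Old min = -12 (at index 5)
Change: A[1] -5 -> -22
Changed element was NOT the old min.
  New min = min(old_min, new_val) = min(-12, -22) = -22

Answer: -22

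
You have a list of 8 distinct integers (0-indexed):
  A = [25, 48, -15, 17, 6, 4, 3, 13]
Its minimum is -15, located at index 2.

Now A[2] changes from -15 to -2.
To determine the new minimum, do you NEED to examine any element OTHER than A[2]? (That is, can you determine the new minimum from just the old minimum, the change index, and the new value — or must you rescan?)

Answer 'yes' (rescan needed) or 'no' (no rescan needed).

Old min = -15 at index 2
Change at index 2: -15 -> -2
Index 2 WAS the min and new value -2 > old min -15. Must rescan other elements to find the new min.
Needs rescan: yes

Answer: yes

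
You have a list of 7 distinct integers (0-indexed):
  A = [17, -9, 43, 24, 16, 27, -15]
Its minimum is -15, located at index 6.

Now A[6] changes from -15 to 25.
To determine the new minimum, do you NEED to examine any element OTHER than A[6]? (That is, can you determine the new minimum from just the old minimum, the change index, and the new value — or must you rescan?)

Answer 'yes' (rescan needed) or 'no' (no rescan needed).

Old min = -15 at index 6
Change at index 6: -15 -> 25
Index 6 WAS the min and new value 25 > old min -15. Must rescan other elements to find the new min.
Needs rescan: yes

Answer: yes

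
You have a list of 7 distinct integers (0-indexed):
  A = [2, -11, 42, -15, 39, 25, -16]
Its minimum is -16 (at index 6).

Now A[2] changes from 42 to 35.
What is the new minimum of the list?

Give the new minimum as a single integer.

Old min = -16 (at index 6)
Change: A[2] 42 -> 35
Changed element was NOT the old min.
  New min = min(old_min, new_val) = min(-16, 35) = -16

Answer: -16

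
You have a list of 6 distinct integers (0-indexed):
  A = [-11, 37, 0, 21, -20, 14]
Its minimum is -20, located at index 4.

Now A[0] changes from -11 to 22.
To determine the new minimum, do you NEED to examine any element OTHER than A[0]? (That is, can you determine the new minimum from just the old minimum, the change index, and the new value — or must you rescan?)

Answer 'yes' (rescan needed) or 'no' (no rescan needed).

Answer: no

Derivation:
Old min = -20 at index 4
Change at index 0: -11 -> 22
Index 0 was NOT the min. New min = min(-20, 22). No rescan of other elements needed.
Needs rescan: no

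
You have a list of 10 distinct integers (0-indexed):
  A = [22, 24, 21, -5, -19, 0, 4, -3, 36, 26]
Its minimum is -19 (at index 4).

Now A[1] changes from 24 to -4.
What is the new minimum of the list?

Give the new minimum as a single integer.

Answer: -19

Derivation:
Old min = -19 (at index 4)
Change: A[1] 24 -> -4
Changed element was NOT the old min.
  New min = min(old_min, new_val) = min(-19, -4) = -19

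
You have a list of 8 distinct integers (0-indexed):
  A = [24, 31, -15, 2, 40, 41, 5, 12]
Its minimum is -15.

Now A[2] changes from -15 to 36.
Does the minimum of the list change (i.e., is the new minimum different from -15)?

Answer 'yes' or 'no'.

Answer: yes

Derivation:
Old min = -15
Change: A[2] -15 -> 36
Changed element was the min; new min must be rechecked.
New min = 2; changed? yes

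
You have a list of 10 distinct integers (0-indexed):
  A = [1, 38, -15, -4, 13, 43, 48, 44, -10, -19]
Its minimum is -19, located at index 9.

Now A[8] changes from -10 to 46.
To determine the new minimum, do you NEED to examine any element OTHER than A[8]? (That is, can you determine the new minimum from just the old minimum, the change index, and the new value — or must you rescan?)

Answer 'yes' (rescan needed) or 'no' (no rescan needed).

Answer: no

Derivation:
Old min = -19 at index 9
Change at index 8: -10 -> 46
Index 8 was NOT the min. New min = min(-19, 46). No rescan of other elements needed.
Needs rescan: no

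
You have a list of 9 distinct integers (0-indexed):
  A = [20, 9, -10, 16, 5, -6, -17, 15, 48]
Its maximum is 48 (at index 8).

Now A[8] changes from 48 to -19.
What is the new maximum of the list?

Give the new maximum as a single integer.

Answer: 20

Derivation:
Old max = 48 (at index 8)
Change: A[8] 48 -> -19
Changed element WAS the max -> may need rescan.
  Max of remaining elements: 20
  New max = max(-19, 20) = 20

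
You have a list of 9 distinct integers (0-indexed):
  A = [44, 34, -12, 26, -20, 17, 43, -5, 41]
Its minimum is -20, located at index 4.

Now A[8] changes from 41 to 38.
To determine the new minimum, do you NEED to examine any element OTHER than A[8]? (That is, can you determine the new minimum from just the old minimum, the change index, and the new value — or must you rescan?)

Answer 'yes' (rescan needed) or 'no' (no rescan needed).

Old min = -20 at index 4
Change at index 8: 41 -> 38
Index 8 was NOT the min. New min = min(-20, 38). No rescan of other elements needed.
Needs rescan: no

Answer: no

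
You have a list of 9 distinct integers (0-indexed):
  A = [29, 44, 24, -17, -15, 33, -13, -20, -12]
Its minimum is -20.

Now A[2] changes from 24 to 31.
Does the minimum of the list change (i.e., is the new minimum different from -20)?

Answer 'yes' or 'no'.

Old min = -20
Change: A[2] 24 -> 31
Changed element was NOT the min; min changes only if 31 < -20.
New min = -20; changed? no

Answer: no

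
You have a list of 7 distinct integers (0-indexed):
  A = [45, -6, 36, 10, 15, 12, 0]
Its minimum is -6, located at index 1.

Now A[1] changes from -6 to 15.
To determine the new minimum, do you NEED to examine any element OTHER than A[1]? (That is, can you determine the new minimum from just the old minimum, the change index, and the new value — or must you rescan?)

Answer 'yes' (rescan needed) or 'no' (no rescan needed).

Answer: yes

Derivation:
Old min = -6 at index 1
Change at index 1: -6 -> 15
Index 1 WAS the min and new value 15 > old min -6. Must rescan other elements to find the new min.
Needs rescan: yes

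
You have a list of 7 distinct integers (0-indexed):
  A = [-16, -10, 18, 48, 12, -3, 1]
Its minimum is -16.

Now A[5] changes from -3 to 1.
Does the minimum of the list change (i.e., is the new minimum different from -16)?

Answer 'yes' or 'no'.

Old min = -16
Change: A[5] -3 -> 1
Changed element was NOT the min; min changes only if 1 < -16.
New min = -16; changed? no

Answer: no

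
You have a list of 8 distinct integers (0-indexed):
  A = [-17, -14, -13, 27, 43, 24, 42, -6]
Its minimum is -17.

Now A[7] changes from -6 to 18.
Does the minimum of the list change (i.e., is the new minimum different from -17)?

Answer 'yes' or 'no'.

Old min = -17
Change: A[7] -6 -> 18
Changed element was NOT the min; min changes only if 18 < -17.
New min = -17; changed? no

Answer: no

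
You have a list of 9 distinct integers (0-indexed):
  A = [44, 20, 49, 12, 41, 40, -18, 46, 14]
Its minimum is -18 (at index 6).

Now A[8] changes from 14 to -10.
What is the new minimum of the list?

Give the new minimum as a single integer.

Answer: -18

Derivation:
Old min = -18 (at index 6)
Change: A[8] 14 -> -10
Changed element was NOT the old min.
  New min = min(old_min, new_val) = min(-18, -10) = -18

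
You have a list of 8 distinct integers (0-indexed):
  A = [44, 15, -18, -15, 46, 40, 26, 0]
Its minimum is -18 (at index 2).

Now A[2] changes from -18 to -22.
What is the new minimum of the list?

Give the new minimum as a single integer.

Old min = -18 (at index 2)
Change: A[2] -18 -> -22
Changed element WAS the min. Need to check: is -22 still <= all others?
  Min of remaining elements: -15
  New min = min(-22, -15) = -22

Answer: -22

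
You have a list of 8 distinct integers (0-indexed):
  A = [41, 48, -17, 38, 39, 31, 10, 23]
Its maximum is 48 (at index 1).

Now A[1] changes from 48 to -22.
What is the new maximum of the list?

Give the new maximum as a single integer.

Old max = 48 (at index 1)
Change: A[1] 48 -> -22
Changed element WAS the max -> may need rescan.
  Max of remaining elements: 41
  New max = max(-22, 41) = 41

Answer: 41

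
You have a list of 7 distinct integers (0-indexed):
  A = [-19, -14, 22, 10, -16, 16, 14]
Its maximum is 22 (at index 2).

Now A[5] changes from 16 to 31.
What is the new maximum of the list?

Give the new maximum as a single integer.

Old max = 22 (at index 2)
Change: A[5] 16 -> 31
Changed element was NOT the old max.
  New max = max(old_max, new_val) = max(22, 31) = 31

Answer: 31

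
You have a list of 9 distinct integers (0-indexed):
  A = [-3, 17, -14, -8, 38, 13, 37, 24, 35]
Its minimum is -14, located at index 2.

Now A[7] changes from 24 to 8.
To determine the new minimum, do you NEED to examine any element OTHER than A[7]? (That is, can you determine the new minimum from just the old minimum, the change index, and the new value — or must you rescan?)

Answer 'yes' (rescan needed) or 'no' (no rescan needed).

Answer: no

Derivation:
Old min = -14 at index 2
Change at index 7: 24 -> 8
Index 7 was NOT the min. New min = min(-14, 8). No rescan of other elements needed.
Needs rescan: no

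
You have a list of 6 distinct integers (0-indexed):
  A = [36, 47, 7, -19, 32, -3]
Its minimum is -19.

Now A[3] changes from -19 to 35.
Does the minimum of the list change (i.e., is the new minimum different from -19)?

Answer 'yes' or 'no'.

Old min = -19
Change: A[3] -19 -> 35
Changed element was the min; new min must be rechecked.
New min = -3; changed? yes

Answer: yes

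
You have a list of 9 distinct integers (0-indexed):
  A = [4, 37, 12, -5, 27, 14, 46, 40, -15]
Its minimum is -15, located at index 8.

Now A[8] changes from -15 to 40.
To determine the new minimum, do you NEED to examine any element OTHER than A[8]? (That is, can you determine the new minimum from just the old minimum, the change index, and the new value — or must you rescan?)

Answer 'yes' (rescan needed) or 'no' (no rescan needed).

Answer: yes

Derivation:
Old min = -15 at index 8
Change at index 8: -15 -> 40
Index 8 WAS the min and new value 40 > old min -15. Must rescan other elements to find the new min.
Needs rescan: yes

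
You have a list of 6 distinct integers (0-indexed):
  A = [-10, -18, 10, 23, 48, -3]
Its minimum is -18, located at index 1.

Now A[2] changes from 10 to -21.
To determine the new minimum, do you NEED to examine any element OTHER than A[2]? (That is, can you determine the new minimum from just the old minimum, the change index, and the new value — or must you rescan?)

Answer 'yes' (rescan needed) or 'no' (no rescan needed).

Old min = -18 at index 1
Change at index 2: 10 -> -21
Index 2 was NOT the min. New min = min(-18, -21). No rescan of other elements needed.
Needs rescan: no

Answer: no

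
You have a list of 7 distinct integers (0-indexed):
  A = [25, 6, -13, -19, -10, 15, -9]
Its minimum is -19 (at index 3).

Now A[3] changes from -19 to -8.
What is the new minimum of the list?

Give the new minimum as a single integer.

Old min = -19 (at index 3)
Change: A[3] -19 -> -8
Changed element WAS the min. Need to check: is -8 still <= all others?
  Min of remaining elements: -13
  New min = min(-8, -13) = -13

Answer: -13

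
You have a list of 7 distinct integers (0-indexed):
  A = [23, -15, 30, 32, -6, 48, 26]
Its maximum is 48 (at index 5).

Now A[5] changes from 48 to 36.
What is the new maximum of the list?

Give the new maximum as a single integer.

Answer: 36

Derivation:
Old max = 48 (at index 5)
Change: A[5] 48 -> 36
Changed element WAS the max -> may need rescan.
  Max of remaining elements: 32
  New max = max(36, 32) = 36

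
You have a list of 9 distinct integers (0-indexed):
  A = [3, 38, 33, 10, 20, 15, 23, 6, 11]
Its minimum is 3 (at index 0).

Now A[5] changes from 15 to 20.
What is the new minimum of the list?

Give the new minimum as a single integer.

Answer: 3

Derivation:
Old min = 3 (at index 0)
Change: A[5] 15 -> 20
Changed element was NOT the old min.
  New min = min(old_min, new_val) = min(3, 20) = 3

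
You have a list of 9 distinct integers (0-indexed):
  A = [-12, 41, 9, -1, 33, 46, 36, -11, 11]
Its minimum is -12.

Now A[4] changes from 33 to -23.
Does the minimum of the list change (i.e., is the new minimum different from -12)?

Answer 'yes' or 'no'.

Old min = -12
Change: A[4] 33 -> -23
Changed element was NOT the min; min changes only if -23 < -12.
New min = -23; changed? yes

Answer: yes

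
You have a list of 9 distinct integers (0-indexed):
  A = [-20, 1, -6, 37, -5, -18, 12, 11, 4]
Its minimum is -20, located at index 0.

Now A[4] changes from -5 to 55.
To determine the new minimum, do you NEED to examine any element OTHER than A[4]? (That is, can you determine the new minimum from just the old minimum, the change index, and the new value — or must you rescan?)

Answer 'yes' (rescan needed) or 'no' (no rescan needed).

Answer: no

Derivation:
Old min = -20 at index 0
Change at index 4: -5 -> 55
Index 4 was NOT the min. New min = min(-20, 55). No rescan of other elements needed.
Needs rescan: no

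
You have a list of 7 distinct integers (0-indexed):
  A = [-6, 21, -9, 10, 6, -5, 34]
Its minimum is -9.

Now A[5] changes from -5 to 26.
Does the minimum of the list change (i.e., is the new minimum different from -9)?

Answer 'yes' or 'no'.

Old min = -9
Change: A[5] -5 -> 26
Changed element was NOT the min; min changes only if 26 < -9.
New min = -9; changed? no

Answer: no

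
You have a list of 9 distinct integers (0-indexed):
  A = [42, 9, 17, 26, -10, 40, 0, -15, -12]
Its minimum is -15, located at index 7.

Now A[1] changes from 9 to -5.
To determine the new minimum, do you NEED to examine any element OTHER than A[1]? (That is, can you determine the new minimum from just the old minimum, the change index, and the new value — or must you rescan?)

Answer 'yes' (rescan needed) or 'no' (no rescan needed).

Answer: no

Derivation:
Old min = -15 at index 7
Change at index 1: 9 -> -5
Index 1 was NOT the min. New min = min(-15, -5). No rescan of other elements needed.
Needs rescan: no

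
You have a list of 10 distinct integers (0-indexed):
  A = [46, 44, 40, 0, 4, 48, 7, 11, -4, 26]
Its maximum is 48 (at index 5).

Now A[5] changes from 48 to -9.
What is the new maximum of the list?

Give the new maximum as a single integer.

Old max = 48 (at index 5)
Change: A[5] 48 -> -9
Changed element WAS the max -> may need rescan.
  Max of remaining elements: 46
  New max = max(-9, 46) = 46

Answer: 46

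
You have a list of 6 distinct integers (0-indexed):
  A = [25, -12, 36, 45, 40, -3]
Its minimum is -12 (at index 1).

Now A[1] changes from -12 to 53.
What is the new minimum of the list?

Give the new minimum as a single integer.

Answer: -3

Derivation:
Old min = -12 (at index 1)
Change: A[1] -12 -> 53
Changed element WAS the min. Need to check: is 53 still <= all others?
  Min of remaining elements: -3
  New min = min(53, -3) = -3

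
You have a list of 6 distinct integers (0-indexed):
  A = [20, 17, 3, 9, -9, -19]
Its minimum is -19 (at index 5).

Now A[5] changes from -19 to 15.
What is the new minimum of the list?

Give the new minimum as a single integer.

Answer: -9

Derivation:
Old min = -19 (at index 5)
Change: A[5] -19 -> 15
Changed element WAS the min. Need to check: is 15 still <= all others?
  Min of remaining elements: -9
  New min = min(15, -9) = -9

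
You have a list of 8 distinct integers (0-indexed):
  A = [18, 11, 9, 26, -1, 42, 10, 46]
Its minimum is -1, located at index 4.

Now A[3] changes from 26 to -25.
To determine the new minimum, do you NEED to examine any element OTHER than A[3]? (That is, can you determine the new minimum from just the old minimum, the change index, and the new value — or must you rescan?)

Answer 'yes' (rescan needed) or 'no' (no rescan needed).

Answer: no

Derivation:
Old min = -1 at index 4
Change at index 3: 26 -> -25
Index 3 was NOT the min. New min = min(-1, -25). No rescan of other elements needed.
Needs rescan: no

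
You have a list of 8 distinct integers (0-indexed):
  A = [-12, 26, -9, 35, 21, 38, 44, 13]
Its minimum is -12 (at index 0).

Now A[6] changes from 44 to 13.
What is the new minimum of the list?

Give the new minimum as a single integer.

Old min = -12 (at index 0)
Change: A[6] 44 -> 13
Changed element was NOT the old min.
  New min = min(old_min, new_val) = min(-12, 13) = -12

Answer: -12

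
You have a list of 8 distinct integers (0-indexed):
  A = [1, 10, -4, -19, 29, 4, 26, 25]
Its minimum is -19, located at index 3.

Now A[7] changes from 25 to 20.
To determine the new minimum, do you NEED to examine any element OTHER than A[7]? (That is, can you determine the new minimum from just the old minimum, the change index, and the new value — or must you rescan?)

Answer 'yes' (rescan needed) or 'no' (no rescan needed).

Answer: no

Derivation:
Old min = -19 at index 3
Change at index 7: 25 -> 20
Index 7 was NOT the min. New min = min(-19, 20). No rescan of other elements needed.
Needs rescan: no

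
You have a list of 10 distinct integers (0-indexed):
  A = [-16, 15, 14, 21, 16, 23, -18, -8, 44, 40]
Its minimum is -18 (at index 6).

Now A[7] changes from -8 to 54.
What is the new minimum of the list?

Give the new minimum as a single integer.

Answer: -18

Derivation:
Old min = -18 (at index 6)
Change: A[7] -8 -> 54
Changed element was NOT the old min.
  New min = min(old_min, new_val) = min(-18, 54) = -18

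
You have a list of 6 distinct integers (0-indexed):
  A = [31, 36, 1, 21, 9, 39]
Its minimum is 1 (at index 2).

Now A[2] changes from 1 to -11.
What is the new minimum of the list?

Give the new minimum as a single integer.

Answer: -11

Derivation:
Old min = 1 (at index 2)
Change: A[2] 1 -> -11
Changed element WAS the min. Need to check: is -11 still <= all others?
  Min of remaining elements: 9
  New min = min(-11, 9) = -11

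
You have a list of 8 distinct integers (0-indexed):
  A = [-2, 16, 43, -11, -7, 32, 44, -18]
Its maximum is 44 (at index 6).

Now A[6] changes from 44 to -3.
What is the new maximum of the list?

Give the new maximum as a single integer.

Answer: 43

Derivation:
Old max = 44 (at index 6)
Change: A[6] 44 -> -3
Changed element WAS the max -> may need rescan.
  Max of remaining elements: 43
  New max = max(-3, 43) = 43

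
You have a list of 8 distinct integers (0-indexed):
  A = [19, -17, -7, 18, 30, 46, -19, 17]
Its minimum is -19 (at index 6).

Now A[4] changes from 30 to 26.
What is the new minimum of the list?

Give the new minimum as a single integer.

Old min = -19 (at index 6)
Change: A[4] 30 -> 26
Changed element was NOT the old min.
  New min = min(old_min, new_val) = min(-19, 26) = -19

Answer: -19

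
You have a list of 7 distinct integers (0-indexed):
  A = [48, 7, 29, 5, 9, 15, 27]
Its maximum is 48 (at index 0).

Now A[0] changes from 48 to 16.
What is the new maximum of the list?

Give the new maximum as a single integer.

Answer: 29

Derivation:
Old max = 48 (at index 0)
Change: A[0] 48 -> 16
Changed element WAS the max -> may need rescan.
  Max of remaining elements: 29
  New max = max(16, 29) = 29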